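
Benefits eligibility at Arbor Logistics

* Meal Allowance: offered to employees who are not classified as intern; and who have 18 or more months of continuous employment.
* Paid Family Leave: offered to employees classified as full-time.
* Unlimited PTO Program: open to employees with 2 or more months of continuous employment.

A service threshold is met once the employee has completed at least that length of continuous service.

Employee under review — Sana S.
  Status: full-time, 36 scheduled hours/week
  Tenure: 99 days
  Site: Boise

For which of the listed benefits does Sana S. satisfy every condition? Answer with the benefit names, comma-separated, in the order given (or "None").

Meal Allowance — status full-time ✓ (not excluded); service 99 days < 18 months (≈540 days) ✗ → not eligible.
Paid Family Leave — status full-time ✓ → eligible.
Unlimited PTO Program — service 99 days ≥ 2 months (≈60 days) ✓ → eligible.

Paid Family Leave, Unlimited PTO Program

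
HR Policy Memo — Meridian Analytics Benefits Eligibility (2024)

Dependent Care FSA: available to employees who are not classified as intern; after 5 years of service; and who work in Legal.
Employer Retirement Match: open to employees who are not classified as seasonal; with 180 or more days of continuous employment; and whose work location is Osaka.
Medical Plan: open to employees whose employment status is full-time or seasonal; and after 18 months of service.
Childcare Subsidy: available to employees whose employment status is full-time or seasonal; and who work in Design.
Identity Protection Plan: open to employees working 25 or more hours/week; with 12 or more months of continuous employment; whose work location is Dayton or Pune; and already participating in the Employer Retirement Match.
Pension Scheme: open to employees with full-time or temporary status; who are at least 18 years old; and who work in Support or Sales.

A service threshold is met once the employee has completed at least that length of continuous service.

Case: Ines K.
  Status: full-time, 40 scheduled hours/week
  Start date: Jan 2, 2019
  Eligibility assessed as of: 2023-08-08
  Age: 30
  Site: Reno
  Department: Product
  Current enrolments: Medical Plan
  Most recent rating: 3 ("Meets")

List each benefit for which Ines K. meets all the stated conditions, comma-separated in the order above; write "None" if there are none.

Service from Jan 2, 2019 to 2023-08-08: 1679 days.
Dependent Care FSA — status full-time ✓ (not excluded); service 1679 days < 5 years (≈1825 days) ✗ → not eligible.
Employer Retirement Match — status full-time ✓ (not excluded); service 1679 days ≥ 180 days ✓; site Reno ✗ (not Osaka) → not eligible.
Medical Plan — status full-time ✓; service 1679 days ≥ 18 months (≈540 days) ✓ → eligible.
Childcare Subsidy — status full-time ✓; dept Product ✗ → not eligible.
Identity Protection Plan — 40 hrs/wk ≥ 25 ✓; service 1679 days ≥ 12 months (≈360 days) ✓; site Reno ✗ (not Dayton or Pune) → not eligible.
Pension Scheme — status full-time ✓; age 30 ≥ 18 ✓; dept Product ✗ → not eligible.

Medical Plan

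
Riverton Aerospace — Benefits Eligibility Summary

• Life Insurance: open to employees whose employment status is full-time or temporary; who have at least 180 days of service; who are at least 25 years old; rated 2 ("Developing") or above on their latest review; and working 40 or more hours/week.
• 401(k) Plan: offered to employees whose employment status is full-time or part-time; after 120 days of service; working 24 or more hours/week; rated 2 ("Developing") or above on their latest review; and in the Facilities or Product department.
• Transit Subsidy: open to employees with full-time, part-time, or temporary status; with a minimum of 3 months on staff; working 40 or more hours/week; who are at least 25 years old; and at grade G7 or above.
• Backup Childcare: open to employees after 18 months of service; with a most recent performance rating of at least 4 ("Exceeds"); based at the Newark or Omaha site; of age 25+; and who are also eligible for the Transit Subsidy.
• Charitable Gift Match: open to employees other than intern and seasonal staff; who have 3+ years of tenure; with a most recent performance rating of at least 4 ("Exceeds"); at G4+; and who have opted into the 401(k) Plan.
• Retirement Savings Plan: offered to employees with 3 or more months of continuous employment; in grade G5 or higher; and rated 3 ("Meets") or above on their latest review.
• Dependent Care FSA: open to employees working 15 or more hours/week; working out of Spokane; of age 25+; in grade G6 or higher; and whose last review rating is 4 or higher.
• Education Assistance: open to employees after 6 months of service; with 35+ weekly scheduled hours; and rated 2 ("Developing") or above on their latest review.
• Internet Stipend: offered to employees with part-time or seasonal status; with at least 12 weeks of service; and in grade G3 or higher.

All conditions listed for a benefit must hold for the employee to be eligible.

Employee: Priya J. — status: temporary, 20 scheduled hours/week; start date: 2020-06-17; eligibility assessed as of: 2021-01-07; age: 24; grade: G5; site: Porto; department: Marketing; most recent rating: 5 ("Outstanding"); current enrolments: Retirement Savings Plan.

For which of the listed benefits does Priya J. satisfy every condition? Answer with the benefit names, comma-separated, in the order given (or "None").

Service from 2020-06-17 to 2021-01-07: 204 days.
Life Insurance — status temporary ✓; service 204 days ≥ 180 days ✓; age 24 < 25 ✗ → not eligible.
401(k) Plan — status temporary ✗ (requires full-time or part-time) → not eligible.
Transit Subsidy — status temporary ✓; service 204 days ≥ 3 months (≈90 days) ✓; 20 hrs/wk < 40 ✗ → not eligible.
Backup Childcare — service 204 days < 18 months (≈540 days) ✗ → not eligible.
Charitable Gift Match — status temporary ✓ (not excluded); service 204 days < 3 years (≈1095 days) ✗ → not eligible.
Retirement Savings Plan — service 204 days ≥ 3 months (≈90 days) ✓; grade G5 ≥ G5 ✓; rating 5 ≥ 3 ✓ → eligible.
Dependent Care FSA — 20 hrs/wk ≥ 15 ✓; site Porto ✗ (not Spokane) → not eligible.
Education Assistance — service 204 days ≥ 6 months (≈180 days) ✓; 20 hrs/wk < 35 ✗ → not eligible.
Internet Stipend — status temporary ✗ (requires part-time or seasonal) → not eligible.

Retirement Savings Plan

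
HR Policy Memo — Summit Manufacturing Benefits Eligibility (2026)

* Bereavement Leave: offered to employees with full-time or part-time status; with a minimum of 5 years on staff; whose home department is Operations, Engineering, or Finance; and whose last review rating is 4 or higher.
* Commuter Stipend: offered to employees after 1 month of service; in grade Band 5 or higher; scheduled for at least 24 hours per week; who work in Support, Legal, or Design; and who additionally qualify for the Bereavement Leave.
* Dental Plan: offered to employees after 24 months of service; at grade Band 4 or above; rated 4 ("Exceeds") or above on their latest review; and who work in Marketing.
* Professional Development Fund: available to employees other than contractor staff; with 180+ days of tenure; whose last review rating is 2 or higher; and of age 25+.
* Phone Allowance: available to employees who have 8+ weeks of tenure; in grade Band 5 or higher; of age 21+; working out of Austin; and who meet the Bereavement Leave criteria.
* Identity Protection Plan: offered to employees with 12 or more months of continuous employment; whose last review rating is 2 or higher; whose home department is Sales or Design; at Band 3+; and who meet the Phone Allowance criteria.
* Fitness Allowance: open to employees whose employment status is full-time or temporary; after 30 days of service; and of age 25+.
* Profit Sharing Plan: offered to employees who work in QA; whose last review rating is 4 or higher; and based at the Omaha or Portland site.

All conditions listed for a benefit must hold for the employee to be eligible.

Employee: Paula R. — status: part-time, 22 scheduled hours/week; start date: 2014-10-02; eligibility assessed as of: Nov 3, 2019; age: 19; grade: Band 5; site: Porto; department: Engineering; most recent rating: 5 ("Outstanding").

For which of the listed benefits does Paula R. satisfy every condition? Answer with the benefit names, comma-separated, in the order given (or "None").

Service from 2014-10-02 to Nov 3, 2019: 1858 days.
Bereavement Leave — status part-time ✓; service 1858 days ≥ 5 years (≈1825 days) ✓; dept Engineering ✓; rating 5 ≥ 4 ✓ → eligible.
Commuter Stipend — service 1858 days ≥ 1 month (≈30 days) ✓; grade Band 5 ≥ Band 5 ✓; 22 hrs/wk < 24 ✗ → not eligible.
Dental Plan — service 1858 days ≥ 24 months (≈720 days) ✓; grade Band 5 ≥ Band 4 ✓; rating 5 ≥ 4 ✓; dept Engineering ✗ → not eligible.
Professional Development Fund — status part-time ✓ (not excluded); service 1858 days ≥ 180 days ✓; rating 5 ≥ 2 ✓; age 19 < 25 ✗ → not eligible.
Phone Allowance — service 1858 days ≥ 8 weeks (≈56 days) ✓; grade Band 5 ≥ Band 5 ✓; age 19 < 21 ✗ → not eligible.
Identity Protection Plan — service 1858 days ≥ 12 months (≈360 days) ✓; rating 5 ≥ 2 ✓; dept Engineering ✗ → not eligible.
Fitness Allowance — status part-time ✗ (requires full-time or temporary) → not eligible.
Profit Sharing Plan — dept Engineering ✗ → not eligible.

Bereavement Leave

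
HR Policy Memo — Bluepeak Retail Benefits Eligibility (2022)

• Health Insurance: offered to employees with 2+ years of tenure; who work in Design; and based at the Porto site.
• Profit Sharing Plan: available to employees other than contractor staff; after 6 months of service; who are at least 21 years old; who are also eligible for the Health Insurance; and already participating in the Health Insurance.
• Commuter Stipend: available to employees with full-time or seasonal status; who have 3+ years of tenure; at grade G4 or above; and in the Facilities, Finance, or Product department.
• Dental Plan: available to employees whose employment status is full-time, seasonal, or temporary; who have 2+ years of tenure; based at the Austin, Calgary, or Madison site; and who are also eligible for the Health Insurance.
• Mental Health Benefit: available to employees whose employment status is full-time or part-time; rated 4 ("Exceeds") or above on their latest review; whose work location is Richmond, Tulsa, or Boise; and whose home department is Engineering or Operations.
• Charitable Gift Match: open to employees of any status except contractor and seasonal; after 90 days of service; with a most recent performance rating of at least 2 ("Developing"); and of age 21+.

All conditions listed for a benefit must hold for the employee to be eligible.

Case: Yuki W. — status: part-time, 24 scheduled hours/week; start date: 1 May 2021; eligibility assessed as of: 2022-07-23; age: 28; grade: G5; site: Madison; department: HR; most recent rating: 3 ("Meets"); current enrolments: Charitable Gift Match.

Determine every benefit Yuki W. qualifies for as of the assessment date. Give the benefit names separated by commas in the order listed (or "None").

Service from 1 May 2021 to 2022-07-23: 448 days.
Health Insurance — service 448 days < 2 years (≈730 days) ✗ → not eligible.
Profit Sharing Plan — status part-time ✓ (not excluded); service 448 days ≥ 6 months (≈180 days) ✓; age 28 ≥ 21 ✓; not eligible for Health Insurance ✗ → not eligible.
Commuter Stipend — status part-time ✗ (requires full-time or seasonal) → not eligible.
Dental Plan — status part-time ✗ (requires full-time, seasonal, or temporary) → not eligible.
Mental Health Benefit — status part-time ✓; rating 3 < 4 ✗ → not eligible.
Charitable Gift Match — status part-time ✓ (not excluded); service 448 days ≥ 90 days ✓; rating 3 ≥ 2 ✓; age 28 ≥ 21 ✓ → eligible.

Charitable Gift Match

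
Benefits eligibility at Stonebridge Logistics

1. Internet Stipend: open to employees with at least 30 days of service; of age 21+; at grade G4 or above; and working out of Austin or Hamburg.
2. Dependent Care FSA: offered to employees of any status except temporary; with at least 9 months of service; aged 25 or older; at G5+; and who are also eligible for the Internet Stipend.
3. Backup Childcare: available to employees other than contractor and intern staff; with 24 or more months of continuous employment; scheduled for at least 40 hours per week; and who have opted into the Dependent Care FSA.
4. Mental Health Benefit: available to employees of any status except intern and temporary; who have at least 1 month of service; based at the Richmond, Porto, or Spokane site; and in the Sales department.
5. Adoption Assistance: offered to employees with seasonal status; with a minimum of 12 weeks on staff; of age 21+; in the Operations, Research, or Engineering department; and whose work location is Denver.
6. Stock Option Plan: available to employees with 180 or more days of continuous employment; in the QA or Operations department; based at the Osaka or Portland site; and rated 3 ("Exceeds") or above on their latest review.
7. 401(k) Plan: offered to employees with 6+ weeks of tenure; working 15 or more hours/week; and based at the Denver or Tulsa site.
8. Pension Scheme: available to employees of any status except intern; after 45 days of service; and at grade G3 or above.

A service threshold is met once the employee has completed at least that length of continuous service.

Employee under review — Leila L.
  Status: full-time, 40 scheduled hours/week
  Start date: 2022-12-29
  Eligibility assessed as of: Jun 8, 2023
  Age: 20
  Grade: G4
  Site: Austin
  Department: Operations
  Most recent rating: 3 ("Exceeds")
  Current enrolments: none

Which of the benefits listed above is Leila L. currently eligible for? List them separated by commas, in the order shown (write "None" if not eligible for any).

Pension Scheme

Service from 2022-12-29 to Jun 8, 2023: 161 days.
Internet Stipend — service 161 days ≥ 30 days ✓; age 20 < 21 ✗ → not eligible.
Dependent Care FSA — status full-time ✓ (not excluded); service 161 days < 9 months (≈270 days) ✗ → not eligible.
Backup Childcare — status full-time ✓ (not excluded); service 161 days < 24 months (≈720 days) ✗ → not eligible.
Mental Health Benefit — status full-time ✓ (not excluded); service 161 days ≥ 1 month (≈30 days) ✓; site Austin ✗ (not Richmond, Porto, or Spokane) → not eligible.
Adoption Assistance — status full-time ✗ (requires seasonal) → not eligible.
Stock Option Plan — service 161 days < 180 days ✗ → not eligible.
401(k) Plan — service 161 days ≥ 6 weeks (≈42 days) ✓; 40 hrs/wk ≥ 15 ✓; site Austin ✗ (not Denver or Tulsa) → not eligible.
Pension Scheme — status full-time ✓ (not excluded); service 161 days ≥ 45 days ✓; grade G4 ≥ G3 ✓ → eligible.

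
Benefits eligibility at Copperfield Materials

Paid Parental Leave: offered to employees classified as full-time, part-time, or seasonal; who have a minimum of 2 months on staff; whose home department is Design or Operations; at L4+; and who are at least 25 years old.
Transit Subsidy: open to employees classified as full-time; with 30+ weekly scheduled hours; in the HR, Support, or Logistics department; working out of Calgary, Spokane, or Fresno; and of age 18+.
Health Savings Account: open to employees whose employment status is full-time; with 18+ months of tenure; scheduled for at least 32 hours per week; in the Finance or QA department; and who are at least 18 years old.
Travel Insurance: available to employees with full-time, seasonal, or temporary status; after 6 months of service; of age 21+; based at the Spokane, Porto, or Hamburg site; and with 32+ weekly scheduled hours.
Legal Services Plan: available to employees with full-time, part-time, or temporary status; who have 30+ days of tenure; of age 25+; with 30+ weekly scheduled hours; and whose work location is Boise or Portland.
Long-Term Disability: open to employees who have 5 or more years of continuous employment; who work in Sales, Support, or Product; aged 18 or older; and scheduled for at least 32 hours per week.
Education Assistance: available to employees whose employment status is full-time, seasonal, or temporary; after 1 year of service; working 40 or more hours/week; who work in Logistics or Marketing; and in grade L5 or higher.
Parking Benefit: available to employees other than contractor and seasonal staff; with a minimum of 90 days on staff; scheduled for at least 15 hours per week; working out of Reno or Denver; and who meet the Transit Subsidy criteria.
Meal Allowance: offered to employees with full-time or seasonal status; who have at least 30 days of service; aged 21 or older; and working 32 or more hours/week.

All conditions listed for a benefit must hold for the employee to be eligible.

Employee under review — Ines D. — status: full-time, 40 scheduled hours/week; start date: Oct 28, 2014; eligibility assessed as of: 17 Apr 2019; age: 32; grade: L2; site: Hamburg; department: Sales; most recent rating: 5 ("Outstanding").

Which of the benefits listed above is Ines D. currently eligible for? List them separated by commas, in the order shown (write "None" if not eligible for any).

Service from Oct 28, 2014 to 17 Apr 2019: 1632 days.
Paid Parental Leave — status full-time ✓; service 1632 days ≥ 2 months (≈60 days) ✓; dept Sales ✗ → not eligible.
Transit Subsidy — status full-time ✓; 40 hrs/wk ≥ 30 ✓; dept Sales ✗ → not eligible.
Health Savings Account — status full-time ✓; service 1632 days ≥ 18 months (≈540 days) ✓; 40 hrs/wk ≥ 32 ✓; dept Sales ✗ → not eligible.
Travel Insurance — status full-time ✓; service 1632 days ≥ 6 months (≈180 days) ✓; age 32 ≥ 21 ✓; site Hamburg ✓; 40 hrs/wk ≥ 32 ✓ → eligible.
Legal Services Plan — status full-time ✓; service 1632 days ≥ 30 days ✓; age 32 ≥ 25 ✓; 40 hrs/wk ≥ 30 ✓; site Hamburg ✗ (not Boise or Portland) → not eligible.
Long-Term Disability — service 1632 days < 5 years (≈1825 days) ✗ → not eligible.
Education Assistance — status full-time ✓; service 1632 days ≥ 1 year (≈365 days) ✓; 40 hrs/wk ≥ 40 ✓; dept Sales ✗ → not eligible.
Parking Benefit — status full-time ✓ (not excluded); service 1632 days ≥ 90 days ✓; 40 hrs/wk ≥ 15 ✓; site Hamburg ✗ (not Reno or Denver) → not eligible.
Meal Allowance — status full-time ✓; service 1632 days ≥ 30 days ✓; age 32 ≥ 21 ✓; 40 hrs/wk ≥ 32 ✓ → eligible.

Travel Insurance, Meal Allowance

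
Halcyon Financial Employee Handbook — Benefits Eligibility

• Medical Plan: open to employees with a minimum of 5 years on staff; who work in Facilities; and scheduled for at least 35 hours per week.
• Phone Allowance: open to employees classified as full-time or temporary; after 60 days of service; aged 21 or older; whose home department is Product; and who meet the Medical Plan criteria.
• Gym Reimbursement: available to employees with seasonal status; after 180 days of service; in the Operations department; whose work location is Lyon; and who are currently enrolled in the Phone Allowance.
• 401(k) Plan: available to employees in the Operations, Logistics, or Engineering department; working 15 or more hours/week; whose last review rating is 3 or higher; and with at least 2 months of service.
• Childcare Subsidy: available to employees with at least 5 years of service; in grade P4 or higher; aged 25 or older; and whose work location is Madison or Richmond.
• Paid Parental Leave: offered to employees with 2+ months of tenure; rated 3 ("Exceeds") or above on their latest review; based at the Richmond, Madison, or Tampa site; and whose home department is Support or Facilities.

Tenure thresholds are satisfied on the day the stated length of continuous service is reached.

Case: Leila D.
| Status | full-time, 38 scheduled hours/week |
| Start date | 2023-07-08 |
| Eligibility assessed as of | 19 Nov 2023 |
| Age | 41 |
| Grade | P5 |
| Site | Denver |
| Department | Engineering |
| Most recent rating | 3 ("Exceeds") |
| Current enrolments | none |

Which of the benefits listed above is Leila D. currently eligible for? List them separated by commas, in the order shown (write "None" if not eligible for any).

Service from 2023-07-08 to 19 Nov 2023: 134 days.
Medical Plan — service 134 days < 5 years (≈1825 days) ✗ → not eligible.
Phone Allowance — status full-time ✓; service 134 days ≥ 60 days ✓; age 41 ≥ 21 ✓; dept Engineering ✗ → not eligible.
Gym Reimbursement — status full-time ✗ (requires seasonal) → not eligible.
401(k) Plan — dept Engineering ✓; 38 hrs/wk ≥ 15 ✓; rating 3 ≥ 3 ✓; service 134 days ≥ 2 months (≈60 days) ✓ → eligible.
Childcare Subsidy — service 134 days < 5 years (≈1825 days) ✗ → not eligible.
Paid Parental Leave — service 134 days ≥ 2 months (≈60 days) ✓; rating 3 ≥ 3 ✓; site Denver ✗ (not Richmond, Madison, or Tampa) → not eligible.

401(k) Plan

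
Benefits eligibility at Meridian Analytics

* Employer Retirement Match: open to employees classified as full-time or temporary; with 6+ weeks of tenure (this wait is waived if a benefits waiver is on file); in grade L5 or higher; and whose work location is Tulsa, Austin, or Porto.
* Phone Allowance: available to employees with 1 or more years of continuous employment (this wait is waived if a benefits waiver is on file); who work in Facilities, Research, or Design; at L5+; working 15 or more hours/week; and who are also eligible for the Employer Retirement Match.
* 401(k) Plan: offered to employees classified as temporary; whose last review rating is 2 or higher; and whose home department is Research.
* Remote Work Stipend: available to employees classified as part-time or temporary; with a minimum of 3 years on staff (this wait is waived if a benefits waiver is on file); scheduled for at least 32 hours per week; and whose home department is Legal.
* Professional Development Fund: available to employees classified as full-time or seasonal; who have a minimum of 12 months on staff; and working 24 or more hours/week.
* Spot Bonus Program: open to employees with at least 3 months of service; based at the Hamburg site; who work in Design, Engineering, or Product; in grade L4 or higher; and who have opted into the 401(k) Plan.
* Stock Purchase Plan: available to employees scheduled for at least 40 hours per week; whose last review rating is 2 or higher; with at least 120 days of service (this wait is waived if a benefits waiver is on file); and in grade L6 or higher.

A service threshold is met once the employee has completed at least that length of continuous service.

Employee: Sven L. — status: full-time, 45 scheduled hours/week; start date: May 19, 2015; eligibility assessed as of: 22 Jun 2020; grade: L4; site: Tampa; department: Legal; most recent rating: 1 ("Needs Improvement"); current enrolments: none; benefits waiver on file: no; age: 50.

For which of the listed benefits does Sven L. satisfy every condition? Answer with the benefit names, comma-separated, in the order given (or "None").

Service from May 19, 2015 to 22 Jun 2020: 1861 days.
Employer Retirement Match — status full-time ✓; no waiver, service 1861 days ≥ 6 weeks (≈42 days) ✓; grade L4 < L5 ✗ → not eligible.
Phone Allowance — no waiver, service 1861 days ≥ 1 year (≈365 days) ✓; dept Legal ✗ → not eligible.
401(k) Plan — status full-time ✗ (requires temporary) → not eligible.
Remote Work Stipend — status full-time ✗ (requires part-time or temporary) → not eligible.
Professional Development Fund — status full-time ✓; service 1861 days ≥ 12 months (≈360 days) ✓; 45 hrs/wk ≥ 24 ✓ → eligible.
Spot Bonus Program — service 1861 days ≥ 3 months (≈90 days) ✓; site Tampa ✗ (not Hamburg) → not eligible.
Stock Purchase Plan — 45 hrs/wk ≥ 40 ✓; rating 1 < 2 ✗ → not eligible.

Professional Development Fund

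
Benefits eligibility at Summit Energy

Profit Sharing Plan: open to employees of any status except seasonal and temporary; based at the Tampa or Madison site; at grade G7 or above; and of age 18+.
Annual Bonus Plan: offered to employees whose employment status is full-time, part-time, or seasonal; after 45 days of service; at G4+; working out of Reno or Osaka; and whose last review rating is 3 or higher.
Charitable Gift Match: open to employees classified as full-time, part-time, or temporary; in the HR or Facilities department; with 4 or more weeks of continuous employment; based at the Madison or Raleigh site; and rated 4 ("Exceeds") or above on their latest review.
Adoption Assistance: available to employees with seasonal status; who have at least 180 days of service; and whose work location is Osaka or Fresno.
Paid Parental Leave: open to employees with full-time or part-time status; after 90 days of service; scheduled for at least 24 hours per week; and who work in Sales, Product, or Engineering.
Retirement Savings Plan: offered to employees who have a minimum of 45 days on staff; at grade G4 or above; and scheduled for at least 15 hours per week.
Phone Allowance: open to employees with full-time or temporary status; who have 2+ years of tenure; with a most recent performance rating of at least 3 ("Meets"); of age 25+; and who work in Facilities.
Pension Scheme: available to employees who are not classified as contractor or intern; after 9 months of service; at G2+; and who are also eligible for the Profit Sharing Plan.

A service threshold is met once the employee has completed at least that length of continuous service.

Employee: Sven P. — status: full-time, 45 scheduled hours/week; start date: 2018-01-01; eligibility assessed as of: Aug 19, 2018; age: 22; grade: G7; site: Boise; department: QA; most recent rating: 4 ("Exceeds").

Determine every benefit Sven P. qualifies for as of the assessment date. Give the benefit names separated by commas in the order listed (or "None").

Retirement Savings Plan

Service from 2018-01-01 to Aug 19, 2018: 230 days.
Profit Sharing Plan — status full-time ✓ (not excluded); site Boise ✗ (not Tampa or Madison) → not eligible.
Annual Bonus Plan — status full-time ✓; service 230 days ≥ 45 days ✓; grade G7 ≥ G4 ✓; site Boise ✗ (not Reno or Osaka) → not eligible.
Charitable Gift Match — status full-time ✓; dept QA ✗ → not eligible.
Adoption Assistance — status full-time ✗ (requires seasonal) → not eligible.
Paid Parental Leave — status full-time ✓; service 230 days ≥ 90 days ✓; 45 hrs/wk ≥ 24 ✓; dept QA ✗ → not eligible.
Retirement Savings Plan — service 230 days ≥ 45 days ✓; grade G7 ≥ G4 ✓; 45 hrs/wk ≥ 15 ✓ → eligible.
Phone Allowance — status full-time ✓; service 230 days < 2 years (≈730 days) ✗ → not eligible.
Pension Scheme — status full-time ✓ (not excluded); service 230 days < 9 months (≈270 days) ✗ → not eligible.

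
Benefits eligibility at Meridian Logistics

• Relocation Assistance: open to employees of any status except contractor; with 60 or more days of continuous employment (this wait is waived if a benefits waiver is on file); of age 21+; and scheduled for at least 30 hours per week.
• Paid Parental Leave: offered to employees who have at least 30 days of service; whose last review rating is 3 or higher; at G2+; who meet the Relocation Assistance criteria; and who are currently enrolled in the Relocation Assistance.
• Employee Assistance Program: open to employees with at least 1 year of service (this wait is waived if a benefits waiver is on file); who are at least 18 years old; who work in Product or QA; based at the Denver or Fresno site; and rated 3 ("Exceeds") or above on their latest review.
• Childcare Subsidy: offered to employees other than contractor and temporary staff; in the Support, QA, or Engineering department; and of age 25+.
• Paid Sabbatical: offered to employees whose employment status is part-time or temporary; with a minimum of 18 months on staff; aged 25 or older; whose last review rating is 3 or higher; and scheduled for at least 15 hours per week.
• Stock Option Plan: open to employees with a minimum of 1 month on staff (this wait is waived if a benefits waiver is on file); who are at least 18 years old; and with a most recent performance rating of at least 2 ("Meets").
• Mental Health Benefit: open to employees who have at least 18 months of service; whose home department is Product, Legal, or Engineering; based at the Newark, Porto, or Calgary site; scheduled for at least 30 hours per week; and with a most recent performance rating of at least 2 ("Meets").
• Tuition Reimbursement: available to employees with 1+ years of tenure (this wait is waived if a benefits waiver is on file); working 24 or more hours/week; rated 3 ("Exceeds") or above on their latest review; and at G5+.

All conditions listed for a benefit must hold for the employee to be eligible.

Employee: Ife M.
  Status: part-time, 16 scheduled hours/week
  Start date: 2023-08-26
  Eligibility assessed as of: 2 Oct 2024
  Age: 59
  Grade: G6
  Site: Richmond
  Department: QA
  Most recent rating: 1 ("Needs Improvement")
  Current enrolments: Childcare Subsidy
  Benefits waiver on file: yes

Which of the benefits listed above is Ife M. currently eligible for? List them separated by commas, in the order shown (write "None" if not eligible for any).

Service from 2023-08-26 to 2 Oct 2024: 403 days.
Relocation Assistance — status part-time ✓ (not excluded); benefits waiver on file ✓; age 59 ≥ 21 ✓; 16 hrs/wk < 30 ✗ → not eligible.
Paid Parental Leave — service 403 days ≥ 30 days ✓; rating 1 < 3 ✗ → not eligible.
Employee Assistance Program — benefits waiver on file ✓; age 59 ≥ 18 ✓; dept QA ✓; site Richmond ✗ (not Denver or Fresno) → not eligible.
Childcare Subsidy — status part-time ✓ (not excluded); dept QA ✓; age 59 ≥ 25 ✓ → eligible.
Paid Sabbatical — status part-time ✓; service 403 days < 18 months (≈540 days) ✗ → not eligible.
Stock Option Plan — benefits waiver on file ✓; age 59 ≥ 18 ✓; rating 1 < 2 ✗ → not eligible.
Mental Health Benefit — service 403 days < 18 months (≈540 days) ✗ → not eligible.
Tuition Reimbursement — benefits waiver on file ✓; 16 hrs/wk < 24 ✗ → not eligible.

Childcare Subsidy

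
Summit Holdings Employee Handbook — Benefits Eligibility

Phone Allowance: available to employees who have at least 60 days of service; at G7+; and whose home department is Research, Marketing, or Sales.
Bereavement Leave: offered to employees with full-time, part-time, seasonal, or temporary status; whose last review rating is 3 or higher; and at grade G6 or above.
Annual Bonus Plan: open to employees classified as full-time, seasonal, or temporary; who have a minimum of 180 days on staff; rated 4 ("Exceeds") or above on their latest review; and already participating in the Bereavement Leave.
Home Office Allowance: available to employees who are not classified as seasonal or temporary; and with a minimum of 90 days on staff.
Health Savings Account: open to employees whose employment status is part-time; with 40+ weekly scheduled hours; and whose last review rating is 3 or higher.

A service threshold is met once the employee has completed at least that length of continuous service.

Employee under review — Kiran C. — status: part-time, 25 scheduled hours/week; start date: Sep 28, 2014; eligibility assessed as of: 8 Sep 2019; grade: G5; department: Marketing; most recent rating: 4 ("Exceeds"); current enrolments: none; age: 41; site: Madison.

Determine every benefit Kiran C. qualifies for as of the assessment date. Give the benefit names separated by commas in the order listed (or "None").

Service from Sep 28, 2014 to 8 Sep 2019: 1806 days.
Phone Allowance — service 1806 days ≥ 60 days ✓; grade G5 < G7 ✗ → not eligible.
Bereavement Leave — status part-time ✓; rating 4 ≥ 3 ✓; grade G5 < G6 ✗ → not eligible.
Annual Bonus Plan — status part-time ✗ (requires full-time, seasonal, or temporary) → not eligible.
Home Office Allowance — status part-time ✓ (not excluded); service 1806 days ≥ 90 days ✓ → eligible.
Health Savings Account — status part-time ✓; 25 hrs/wk < 40 ✗ → not eligible.

Home Office Allowance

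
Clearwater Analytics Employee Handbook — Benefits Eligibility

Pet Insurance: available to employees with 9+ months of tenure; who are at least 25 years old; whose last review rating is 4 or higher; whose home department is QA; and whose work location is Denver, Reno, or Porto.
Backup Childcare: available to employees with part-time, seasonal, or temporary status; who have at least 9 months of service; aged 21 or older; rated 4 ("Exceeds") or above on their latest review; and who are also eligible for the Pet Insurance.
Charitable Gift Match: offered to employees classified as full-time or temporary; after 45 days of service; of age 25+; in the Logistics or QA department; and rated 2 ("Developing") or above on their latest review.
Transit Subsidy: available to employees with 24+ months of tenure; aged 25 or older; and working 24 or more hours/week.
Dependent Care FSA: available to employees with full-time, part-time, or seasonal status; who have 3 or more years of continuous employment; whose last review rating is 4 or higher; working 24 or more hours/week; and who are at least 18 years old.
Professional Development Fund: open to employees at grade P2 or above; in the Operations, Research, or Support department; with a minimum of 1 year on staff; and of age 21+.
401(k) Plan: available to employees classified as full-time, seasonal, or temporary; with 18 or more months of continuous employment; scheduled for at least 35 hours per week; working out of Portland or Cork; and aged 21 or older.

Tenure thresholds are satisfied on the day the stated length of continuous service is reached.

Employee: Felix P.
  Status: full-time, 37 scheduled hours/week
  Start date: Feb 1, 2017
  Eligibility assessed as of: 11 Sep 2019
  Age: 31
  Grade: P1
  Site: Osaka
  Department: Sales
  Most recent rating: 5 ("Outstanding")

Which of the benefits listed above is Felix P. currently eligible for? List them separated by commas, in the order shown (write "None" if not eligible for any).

Transit Subsidy

Service from Feb 1, 2017 to 11 Sep 2019: 952 days.
Pet Insurance — service 952 days ≥ 9 months (≈270 days) ✓; age 31 ≥ 25 ✓; rating 5 ≥ 4 ✓; dept Sales ✗ → not eligible.
Backup Childcare — status full-time ✗ (requires part-time, seasonal, or temporary) → not eligible.
Charitable Gift Match — status full-time ✓; service 952 days ≥ 45 days ✓; age 31 ≥ 25 ✓; dept Sales ✗ → not eligible.
Transit Subsidy — service 952 days ≥ 24 months (≈720 days) ✓; age 31 ≥ 25 ✓; 37 hrs/wk ≥ 24 ✓ → eligible.
Dependent Care FSA — status full-time ✓; service 952 days < 3 years (≈1095 days) ✗ → not eligible.
Professional Development Fund — grade P1 < P2 ✗ → not eligible.
401(k) Plan — status full-time ✓; service 952 days ≥ 18 months (≈540 days) ✓; 37 hrs/wk ≥ 35 ✓; site Osaka ✗ (not Portland or Cork) → not eligible.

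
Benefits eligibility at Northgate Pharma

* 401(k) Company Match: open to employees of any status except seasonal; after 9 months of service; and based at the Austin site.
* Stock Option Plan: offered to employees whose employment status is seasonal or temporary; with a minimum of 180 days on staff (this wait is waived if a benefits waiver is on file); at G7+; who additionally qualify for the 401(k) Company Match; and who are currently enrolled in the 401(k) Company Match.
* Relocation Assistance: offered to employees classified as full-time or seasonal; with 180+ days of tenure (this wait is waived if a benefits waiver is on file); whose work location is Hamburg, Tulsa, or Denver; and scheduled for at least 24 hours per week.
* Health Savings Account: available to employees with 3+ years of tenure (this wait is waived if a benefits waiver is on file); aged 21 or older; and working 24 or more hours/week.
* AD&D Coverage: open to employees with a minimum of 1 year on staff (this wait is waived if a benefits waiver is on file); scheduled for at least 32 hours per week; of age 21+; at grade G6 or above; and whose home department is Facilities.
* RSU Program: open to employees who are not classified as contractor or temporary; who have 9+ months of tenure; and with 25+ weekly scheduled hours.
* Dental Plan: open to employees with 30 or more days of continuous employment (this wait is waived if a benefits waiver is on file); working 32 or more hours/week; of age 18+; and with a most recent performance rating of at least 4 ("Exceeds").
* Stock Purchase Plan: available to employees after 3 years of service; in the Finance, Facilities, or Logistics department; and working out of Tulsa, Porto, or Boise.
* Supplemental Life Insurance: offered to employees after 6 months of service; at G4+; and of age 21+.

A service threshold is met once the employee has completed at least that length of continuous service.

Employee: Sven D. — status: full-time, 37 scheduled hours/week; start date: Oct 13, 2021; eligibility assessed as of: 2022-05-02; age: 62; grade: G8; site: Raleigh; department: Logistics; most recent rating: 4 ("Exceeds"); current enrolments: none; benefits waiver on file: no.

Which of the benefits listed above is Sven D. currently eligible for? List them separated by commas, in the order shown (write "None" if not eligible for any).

Service from Oct 13, 2021 to 2022-05-02: 201 days.
401(k) Company Match — status full-time ✓ (not excluded); service 201 days < 9 months (≈270 days) ✗ → not eligible.
Stock Option Plan — status full-time ✗ (requires seasonal or temporary) → not eligible.
Relocation Assistance — status full-time ✓; no waiver, service 201 days ≥ 180 days ✓; site Raleigh ✗ (not Hamburg, Tulsa, or Denver) → not eligible.
Health Savings Account — no waiver, service 201 days < 3 years (≈1095 days) ✗ → not eligible.
AD&D Coverage — no waiver, service 201 days < 1 year (≈365 days) ✗ → not eligible.
RSU Program — status full-time ✓ (not excluded); service 201 days < 9 months (≈270 days) ✗ → not eligible.
Dental Plan — no waiver, service 201 days ≥ 30 days ✓; 37 hrs/wk ≥ 32 ✓; age 62 ≥ 18 ✓; rating 4 ≥ 4 ✓ → eligible.
Stock Purchase Plan — service 201 days < 3 years (≈1095 days) ✗ → not eligible.
Supplemental Life Insurance — service 201 days ≥ 6 months (≈180 days) ✓; grade G8 ≥ G4 ✓; age 62 ≥ 21 ✓ → eligible.

Dental Plan, Supplemental Life Insurance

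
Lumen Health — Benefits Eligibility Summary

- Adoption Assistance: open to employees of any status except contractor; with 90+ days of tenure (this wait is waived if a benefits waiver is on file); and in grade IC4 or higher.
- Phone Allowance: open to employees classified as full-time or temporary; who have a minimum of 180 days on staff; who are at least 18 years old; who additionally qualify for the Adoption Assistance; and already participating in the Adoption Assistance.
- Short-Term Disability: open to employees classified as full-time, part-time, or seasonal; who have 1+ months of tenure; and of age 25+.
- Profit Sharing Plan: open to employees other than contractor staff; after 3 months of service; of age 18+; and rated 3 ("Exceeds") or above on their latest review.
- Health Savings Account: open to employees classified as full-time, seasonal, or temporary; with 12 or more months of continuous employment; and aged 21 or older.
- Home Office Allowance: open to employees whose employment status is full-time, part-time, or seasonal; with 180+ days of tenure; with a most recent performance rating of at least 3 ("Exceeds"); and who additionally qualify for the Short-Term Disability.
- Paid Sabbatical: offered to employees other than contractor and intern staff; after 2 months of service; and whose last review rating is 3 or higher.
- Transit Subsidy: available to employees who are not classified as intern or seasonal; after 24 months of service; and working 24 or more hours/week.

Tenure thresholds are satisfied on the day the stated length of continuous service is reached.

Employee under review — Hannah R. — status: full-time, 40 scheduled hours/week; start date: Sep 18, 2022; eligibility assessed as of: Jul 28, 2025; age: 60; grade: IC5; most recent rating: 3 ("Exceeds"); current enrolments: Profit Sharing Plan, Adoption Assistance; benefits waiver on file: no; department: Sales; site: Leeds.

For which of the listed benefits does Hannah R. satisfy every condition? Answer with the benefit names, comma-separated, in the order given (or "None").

Adoption Assistance, Phone Allowance, Short-Term Disability, Profit Sharing Plan, Health Savings Account, Home Office Allowance, Paid Sabbatical, Transit Subsidy

Service from Sep 18, 2022 to Jul 28, 2025: 1044 days.
Adoption Assistance — status full-time ✓ (not excluded); no waiver, service 1044 days ≥ 90 days ✓; grade IC5 ≥ IC4 ✓ → eligible.
Phone Allowance — status full-time ✓; service 1044 days ≥ 180 days ✓; age 60 ≥ 18 ✓; eligible for Adoption Assistance ✓; enrolled in Adoption Assistance ✓ → eligible.
Short-Term Disability — status full-time ✓; service 1044 days ≥ 1 month (≈30 days) ✓; age 60 ≥ 25 ✓ → eligible.
Profit Sharing Plan — status full-time ✓ (not excluded); service 1044 days ≥ 3 months (≈90 days) ✓; age 60 ≥ 18 ✓; rating 3 ≥ 3 ✓ → eligible.
Health Savings Account — status full-time ✓; service 1044 days ≥ 12 months (≈360 days) ✓; age 60 ≥ 21 ✓ → eligible.
Home Office Allowance — status full-time ✓; service 1044 days ≥ 180 days ✓; rating 3 ≥ 3 ✓; eligible for Short-Term Disability ✓ → eligible.
Paid Sabbatical — status full-time ✓ (not excluded); service 1044 days ≥ 2 months (≈60 days) ✓; rating 3 ≥ 3 ✓ → eligible.
Transit Subsidy — status full-time ✓ (not excluded); service 1044 days ≥ 24 months (≈720 days) ✓; 40 hrs/wk ≥ 24 ✓ → eligible.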